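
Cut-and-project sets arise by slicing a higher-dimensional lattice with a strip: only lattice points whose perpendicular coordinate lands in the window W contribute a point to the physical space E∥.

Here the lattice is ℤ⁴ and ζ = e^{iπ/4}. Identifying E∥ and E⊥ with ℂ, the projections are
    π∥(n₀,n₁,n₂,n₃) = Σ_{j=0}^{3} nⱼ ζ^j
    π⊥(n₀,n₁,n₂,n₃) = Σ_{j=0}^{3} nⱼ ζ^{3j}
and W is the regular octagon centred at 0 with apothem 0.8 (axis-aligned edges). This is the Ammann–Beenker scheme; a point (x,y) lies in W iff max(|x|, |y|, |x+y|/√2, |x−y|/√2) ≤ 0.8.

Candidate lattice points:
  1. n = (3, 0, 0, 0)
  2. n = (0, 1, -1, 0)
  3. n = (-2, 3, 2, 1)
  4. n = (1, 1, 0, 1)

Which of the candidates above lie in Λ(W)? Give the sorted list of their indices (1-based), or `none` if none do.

none

Internal map: ζ^{3j} for j=0..3 gives (1,0), (−√2/2,√2/2), (0,−1), (√2/2,√2/2).
candidate 1: n = (3, 0, 0, 0) → π⊥ ≈ (+3.0000, +0.0000); max(|x|,|y|,|x±y|/√2) = 3.0000 > 0.8 ⇒ ∉ W
candidate 2: n = (0, 1, -1, 0) → π⊥ ≈ (-0.7071, +1.7071); max(|x|,|y|,|x±y|/√2) = 1.7071 > 0.8 ⇒ ∉ W
candidate 3: n = (-2, 3, 2, 1) → π⊥ ≈ (-3.4142, +0.8284); max(|x|,|y|,|x±y|/√2) = 3.4142 > 0.8 ⇒ ∉ W
candidate 4: n = (1, 1, 0, 1) → π⊥ ≈ (+1.0000, +1.4142); max(|x|,|y|,|x±y|/√2) = 1.7071 > 0.8 ⇒ ∉ W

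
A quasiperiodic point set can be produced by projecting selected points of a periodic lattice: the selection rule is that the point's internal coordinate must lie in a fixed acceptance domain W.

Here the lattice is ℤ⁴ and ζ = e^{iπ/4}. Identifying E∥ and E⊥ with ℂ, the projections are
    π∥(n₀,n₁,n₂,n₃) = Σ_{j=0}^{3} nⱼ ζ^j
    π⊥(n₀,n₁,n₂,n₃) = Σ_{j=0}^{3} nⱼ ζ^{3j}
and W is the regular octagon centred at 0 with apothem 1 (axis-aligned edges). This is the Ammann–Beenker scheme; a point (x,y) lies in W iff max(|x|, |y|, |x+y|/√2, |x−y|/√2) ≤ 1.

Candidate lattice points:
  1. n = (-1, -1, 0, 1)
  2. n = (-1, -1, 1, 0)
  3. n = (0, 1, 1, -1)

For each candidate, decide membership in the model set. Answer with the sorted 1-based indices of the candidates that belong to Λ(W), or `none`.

With ζ = e^{iπ/4} the internal vectors are ζ^0,ζ^3,ζ^6,ζ^9.
candidate 1: n = (-1, -1, 0, 1) → π⊥ ≈ (+0.414214, +0.000000); max(|x|,|y|,|x±y|/√2) = 0.414214 ≤ 1 ⇒ ∈ W
candidate 2: n = (-1, -1, 1, 0) → π⊥ ≈ (-0.292893, -1.707107); max(|x|,|y|,|x±y|/√2) = 1.707107 > 1 ⇒ ∉ W
candidate 3: n = (0, 1, 1, -1) → π⊥ ≈ (-1.414214, -1.000000); max(|x|,|y|,|x±y|/√2) = 1.707107 > 1 ⇒ ∉ W

1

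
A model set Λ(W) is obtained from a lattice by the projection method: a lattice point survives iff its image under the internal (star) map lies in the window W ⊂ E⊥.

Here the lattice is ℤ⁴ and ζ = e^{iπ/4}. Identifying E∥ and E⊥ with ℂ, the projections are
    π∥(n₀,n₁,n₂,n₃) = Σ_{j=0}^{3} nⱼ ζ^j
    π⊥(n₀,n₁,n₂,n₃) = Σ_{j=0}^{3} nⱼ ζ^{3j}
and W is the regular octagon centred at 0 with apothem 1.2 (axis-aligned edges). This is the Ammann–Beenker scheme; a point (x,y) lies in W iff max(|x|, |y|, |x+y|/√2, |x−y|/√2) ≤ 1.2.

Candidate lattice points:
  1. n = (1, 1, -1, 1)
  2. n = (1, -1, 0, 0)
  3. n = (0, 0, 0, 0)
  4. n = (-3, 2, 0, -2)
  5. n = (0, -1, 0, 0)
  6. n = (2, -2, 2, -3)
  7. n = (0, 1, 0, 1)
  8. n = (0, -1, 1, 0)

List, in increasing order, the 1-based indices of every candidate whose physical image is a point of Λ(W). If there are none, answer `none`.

3, 5

Internal map: ζ^{3j} for j=0..3 gives (1,0), (−√2/2,√2/2), (0,−1), (√2/2,√2/2).
candidate 1: n = (1, 1, -1, 1) → π⊥ ≈ (+1.0000, +2.4142); max(|x|,|y|,|x±y|/√2) = 2.4142 > 1.2 ⇒ ∉ W
candidate 2: n = (1, -1, 0, 0) → π⊥ ≈ (+1.7071, -0.7071); max(|x|,|y|,|x±y|/√2) = 1.7071 > 1.2 ⇒ ∉ W
candidate 3: n = (0, 0, 0, 0) → π⊥ ≈ (+0.0000, +0.0000); max(|x|,|y|,|x±y|/√2) = 0.0000 ≤ 1.2 ⇒ ∈ W
candidate 4: n = (-3, 2, 0, -2) → π⊥ ≈ (-5.8284, +0.0000); max(|x|,|y|,|x±y|/√2) = 5.8284 > 1.2 ⇒ ∉ W
candidate 5: n = (0, -1, 0, 0) → π⊥ ≈ (+0.7071, -0.7071); max(|x|,|y|,|x±y|/√2) = 1.0000 ≤ 1.2 ⇒ ∈ W
candidate 6: n = (2, -2, 2, -3) → π⊥ ≈ (+1.2929, -5.5355); max(|x|,|y|,|x±y|/√2) = 5.5355 > 1.2 ⇒ ∉ W
candidate 7: n = (0, 1, 0, 1) → π⊥ ≈ (+0.0000, +1.4142); max(|x|,|y|,|x±y|/√2) = 1.4142 > 1.2 ⇒ ∉ W
candidate 8: n = (0, -1, 1, 0) → π⊥ ≈ (+0.7071, -1.7071); max(|x|,|y|,|x±y|/√2) = 1.7071 > 1.2 ⇒ ∉ W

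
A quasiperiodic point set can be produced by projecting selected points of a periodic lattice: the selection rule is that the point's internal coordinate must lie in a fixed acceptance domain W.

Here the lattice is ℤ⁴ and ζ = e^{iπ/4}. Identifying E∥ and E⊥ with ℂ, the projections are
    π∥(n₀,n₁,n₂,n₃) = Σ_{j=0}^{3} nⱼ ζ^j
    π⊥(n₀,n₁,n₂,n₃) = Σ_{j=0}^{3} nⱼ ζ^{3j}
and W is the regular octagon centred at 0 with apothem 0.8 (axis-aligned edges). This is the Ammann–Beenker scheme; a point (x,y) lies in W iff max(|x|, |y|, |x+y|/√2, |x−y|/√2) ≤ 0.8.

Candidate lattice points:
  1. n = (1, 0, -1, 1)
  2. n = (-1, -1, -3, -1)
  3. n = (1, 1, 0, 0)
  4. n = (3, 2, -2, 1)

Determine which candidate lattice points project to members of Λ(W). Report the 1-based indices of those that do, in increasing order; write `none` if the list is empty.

Internal map: ζ^{3j} for j=0..3 gives (1,0), (−√2/2,√2/2), (0,−1), (√2/2,√2/2).
#1 (1, 0, -1, 1): internal (1.70711, 1.70711); octagon support 2.41421 vs apothem 0.8 → ∉ W
#2 (-1, -1, -3, -1): internal (-1.00000, 1.58579); octagon support 1.82843 vs apothem 0.8 → ∉ W
#3 (1, 1, 0, 0): internal (0.29289, 0.70711); octagon support 0.70711 vs apothem 0.8 → ∈ W
#4 (3, 2, -2, 1): internal (2.29289, 4.12132); octagon support 4.53553 vs apothem 0.8 → ∉ W

3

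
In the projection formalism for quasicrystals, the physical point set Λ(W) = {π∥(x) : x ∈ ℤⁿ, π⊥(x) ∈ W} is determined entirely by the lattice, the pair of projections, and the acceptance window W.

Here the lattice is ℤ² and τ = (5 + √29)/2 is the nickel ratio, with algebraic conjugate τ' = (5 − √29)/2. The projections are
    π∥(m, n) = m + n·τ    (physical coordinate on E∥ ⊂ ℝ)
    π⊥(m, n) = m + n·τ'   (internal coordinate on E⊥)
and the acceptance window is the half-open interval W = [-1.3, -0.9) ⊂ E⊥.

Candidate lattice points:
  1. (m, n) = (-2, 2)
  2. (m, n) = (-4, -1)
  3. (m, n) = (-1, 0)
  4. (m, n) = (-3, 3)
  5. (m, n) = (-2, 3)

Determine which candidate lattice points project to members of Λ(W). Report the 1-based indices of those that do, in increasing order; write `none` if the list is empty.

τ' = (5−√29)/2 ≈ -0.1926.
candidate 1: (m,n)=(-2,2) → π∥ = -2+2·τ ≈ 8.3852, π⊥ = -2+2·τ' ≈ -2.3852 ∉ [-1.3, -0.9) ⇒ out
candidate 2: (m,n)=(-4,-1) → π∥ = -4-1·τ ≈ -9.1926, π⊥ = -4-1·τ' ≈ -3.8074 ∉ [-1.3, -0.9) ⇒ out
candidate 3: (m,n)=(-1,0) → π∥ = -1+0·τ ≈ -1.0000, π⊥ = -1+0·τ' ≈ -1.0000 ∈ [-1.3, -0.9) ⇒ IN Λ
candidate 4: (m,n)=(-3,3) → π∥ = -3+3·τ ≈ 12.5777, π⊥ = -3+3·τ' ≈ -3.5777 ∉ [-1.3, -0.9) ⇒ out
candidate 5: (m,n)=(-2,3) → π∥ = -2+3·τ ≈ 13.5777, π⊥ = -2+3·τ' ≈ -2.5777 ∉ [-1.3, -0.9) ⇒ out

3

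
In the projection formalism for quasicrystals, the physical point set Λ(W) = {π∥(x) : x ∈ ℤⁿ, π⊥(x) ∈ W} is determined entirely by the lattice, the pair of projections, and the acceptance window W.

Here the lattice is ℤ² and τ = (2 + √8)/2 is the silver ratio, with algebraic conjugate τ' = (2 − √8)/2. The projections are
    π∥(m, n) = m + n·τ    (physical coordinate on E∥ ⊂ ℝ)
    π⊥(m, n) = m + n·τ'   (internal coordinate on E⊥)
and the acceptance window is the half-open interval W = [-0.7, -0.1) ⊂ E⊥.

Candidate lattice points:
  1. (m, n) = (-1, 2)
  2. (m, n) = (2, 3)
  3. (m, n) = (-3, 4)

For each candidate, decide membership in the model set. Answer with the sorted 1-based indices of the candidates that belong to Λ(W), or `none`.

τ' = (2−√8)/2 ≈ -0.4142.
#1 (-1,2): internal coord -1 + (2)·τ' = -1.8284; -1.8284 ∉ [-0.7, -0.1) → out
#2 (2,3): internal coord 2 + (3)·τ' = +0.7574; +0.7574 ∉ [-0.7, -0.1) → out
#3 (-3,4): internal coord -3 + (4)·τ' = -4.6569; -4.6569 ∉ [-0.7, -0.1) → out

none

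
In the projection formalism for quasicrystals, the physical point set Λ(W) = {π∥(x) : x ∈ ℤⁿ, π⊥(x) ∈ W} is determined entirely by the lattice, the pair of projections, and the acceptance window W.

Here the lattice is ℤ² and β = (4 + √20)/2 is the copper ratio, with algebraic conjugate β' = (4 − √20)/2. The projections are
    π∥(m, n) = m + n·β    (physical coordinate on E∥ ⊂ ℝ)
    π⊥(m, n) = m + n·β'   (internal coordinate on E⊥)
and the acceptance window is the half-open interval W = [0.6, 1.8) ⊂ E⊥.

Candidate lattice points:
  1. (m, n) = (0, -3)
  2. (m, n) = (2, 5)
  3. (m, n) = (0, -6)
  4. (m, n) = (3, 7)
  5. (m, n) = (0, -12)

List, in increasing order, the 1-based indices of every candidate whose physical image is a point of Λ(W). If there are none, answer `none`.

Numerically β ≈ 4.2361 and β' = −1/β ≈ -0.2361.
#1 (0,-3): internal coord 0 + (-3)·β' = +0.7082; +0.7082 ∈ [0.6, 1.8) → IN Λ
#2 (2,5): internal coord 2 + (5)·β' = +0.8197; +0.8197 ∈ [0.6, 1.8) → IN Λ
#3 (0,-6): internal coord 0 + (-6)·β' = +1.4164; +1.4164 ∈ [0.6, 1.8) → IN Λ
#4 (3,7): internal coord 3 + (7)·β' = +1.3475; +1.3475 ∈ [0.6, 1.8) → IN Λ
#5 (0,-12): internal coord 0 + (-12)·β' = +2.8328; +2.8328 ∉ [0.6, 1.8) → out

1, 2, 3, 4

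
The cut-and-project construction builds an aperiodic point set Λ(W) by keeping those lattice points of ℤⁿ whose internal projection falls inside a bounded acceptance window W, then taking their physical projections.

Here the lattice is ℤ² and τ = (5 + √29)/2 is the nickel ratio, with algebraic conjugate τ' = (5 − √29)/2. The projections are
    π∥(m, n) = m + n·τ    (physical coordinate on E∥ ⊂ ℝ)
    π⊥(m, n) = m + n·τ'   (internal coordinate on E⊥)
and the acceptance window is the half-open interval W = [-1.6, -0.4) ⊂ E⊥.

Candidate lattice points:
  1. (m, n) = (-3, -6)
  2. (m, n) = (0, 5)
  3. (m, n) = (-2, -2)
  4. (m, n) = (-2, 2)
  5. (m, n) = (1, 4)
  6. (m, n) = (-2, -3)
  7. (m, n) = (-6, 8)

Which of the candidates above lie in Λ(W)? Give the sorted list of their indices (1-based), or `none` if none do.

2, 6

Numerically τ ≈ 5.192582 and τ' = −1/τ ≈ -0.192582.
candidate 1: (m,n)=(-3,-6) → π∥ = -3-6·τ ≈ -34.155494, π⊥ = -3-6·τ' ≈ -1.844506 ∉ [-1.6, -0.4) ⇒ out
candidate 2: (m,n)=(0,5) → π∥ = 0+5·τ ≈ 25.962912, π⊥ = 0+5·τ' ≈ -0.962912 ∈ [-1.6, -0.4) ⇒ IN Λ
candidate 3: (m,n)=(-2,-2) → π∥ = -2-2·τ ≈ -12.385165, π⊥ = -2-2·τ' ≈ -1.614835 ∉ [-1.6, -0.4) ⇒ out
candidate 4: (m,n)=(-2,2) → π∥ = -2+2·τ ≈ 8.385165, π⊥ = -2+2·τ' ≈ -2.385165 ∉ [-1.6, -0.4) ⇒ out
candidate 5: (m,n)=(1,4) → π∥ = 1+4·τ ≈ 21.770330, π⊥ = 1+4·τ' ≈ 0.229670 ∉ [-1.6, -0.4) ⇒ out
candidate 6: (m,n)=(-2,-3) → π∥ = -2-3·τ ≈ -17.577747, π⊥ = -2-3·τ' ≈ -1.422253 ∈ [-1.6, -0.4) ⇒ IN Λ
candidate 7: (m,n)=(-6,8) → π∥ = -6+8·τ ≈ 35.540659, π⊥ = -6+8·τ' ≈ -7.540659 ∉ [-1.6, -0.4) ⇒ out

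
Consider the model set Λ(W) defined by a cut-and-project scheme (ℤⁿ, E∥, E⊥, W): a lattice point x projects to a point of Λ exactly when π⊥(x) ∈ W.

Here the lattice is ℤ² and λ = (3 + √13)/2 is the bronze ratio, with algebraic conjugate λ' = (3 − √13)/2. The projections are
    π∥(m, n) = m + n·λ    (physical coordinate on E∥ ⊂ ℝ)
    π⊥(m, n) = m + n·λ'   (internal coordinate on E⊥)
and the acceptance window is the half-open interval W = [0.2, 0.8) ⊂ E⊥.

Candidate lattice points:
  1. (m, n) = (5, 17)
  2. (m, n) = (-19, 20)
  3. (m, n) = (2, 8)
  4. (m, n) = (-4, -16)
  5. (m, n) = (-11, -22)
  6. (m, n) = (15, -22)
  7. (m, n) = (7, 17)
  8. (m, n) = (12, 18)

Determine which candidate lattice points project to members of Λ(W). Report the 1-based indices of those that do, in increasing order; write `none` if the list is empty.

none

Numerically λ ≈ 3.30278 and λ' = −1/λ ≈ -0.30278.
#1 (5,17): internal coord 5 + (17)·λ' = -0.14719; -0.14719 ∉ [0.2, 0.8) → out
#2 (-19,20): internal coord -19 + (20)·λ' = -25.05551; -25.05551 ∉ [0.2, 0.8) → out
#3 (2,8): internal coord 2 + (8)·λ' = -0.42221; -0.42221 ∉ [0.2, 0.8) → out
#4 (-4,-16): internal coord -4 + (-16)·λ' = +0.84441; +0.84441 ∉ [0.2, 0.8) → out
#5 (-11,-22): internal coord -11 + (-22)·λ' = -4.33894; -4.33894 ∉ [0.2, 0.8) → out
#6 (15,-22): internal coord 15 + (-22)·λ' = +21.66106; +21.66106 ∉ [0.2, 0.8) → out
#7 (7,17): internal coord 7 + (17)·λ' = +1.85281; +1.85281 ∉ [0.2, 0.8) → out
#8 (12,18): internal coord 12 + (18)·λ' = +6.55004; +6.55004 ∉ [0.2, 0.8) → out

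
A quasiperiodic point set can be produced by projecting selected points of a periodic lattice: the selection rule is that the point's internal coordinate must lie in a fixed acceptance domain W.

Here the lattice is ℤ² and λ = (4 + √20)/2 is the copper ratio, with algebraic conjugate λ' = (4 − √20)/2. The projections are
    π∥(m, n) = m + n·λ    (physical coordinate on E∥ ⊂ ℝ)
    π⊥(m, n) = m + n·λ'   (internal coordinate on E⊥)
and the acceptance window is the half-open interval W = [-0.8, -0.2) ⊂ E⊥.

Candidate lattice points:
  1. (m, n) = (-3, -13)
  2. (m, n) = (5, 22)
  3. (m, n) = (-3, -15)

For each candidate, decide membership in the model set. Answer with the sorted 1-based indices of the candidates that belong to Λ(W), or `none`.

λ' = (4−√20)/2 ≈ -0.23607.
[1] lift (-3,-13): star map gives 0.06888; window check -0.8 ≤ 0.06888 < -0.2 is false → out
[2] lift (5,22): star map gives -0.19350; window check -0.8 ≤ -0.19350 < -0.2 is false → out
[3] lift (-3,-15): star map gives 0.54102; window check -0.8 ≤ 0.54102 < -0.2 is false → out

none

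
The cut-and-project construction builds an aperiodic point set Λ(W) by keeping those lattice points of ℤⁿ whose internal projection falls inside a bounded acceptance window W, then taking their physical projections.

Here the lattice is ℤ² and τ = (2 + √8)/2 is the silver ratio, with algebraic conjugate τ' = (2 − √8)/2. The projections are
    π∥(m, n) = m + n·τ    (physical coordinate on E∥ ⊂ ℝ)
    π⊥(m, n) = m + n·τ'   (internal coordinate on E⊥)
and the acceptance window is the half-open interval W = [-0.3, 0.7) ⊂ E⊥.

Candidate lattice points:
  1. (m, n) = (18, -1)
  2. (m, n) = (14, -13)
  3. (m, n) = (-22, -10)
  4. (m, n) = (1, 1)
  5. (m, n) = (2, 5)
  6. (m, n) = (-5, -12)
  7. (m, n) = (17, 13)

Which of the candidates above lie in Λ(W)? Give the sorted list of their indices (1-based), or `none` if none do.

Compute τ' = (2−√8)/2 = -0.414214, so π⊥(m,n) = m -0.414214·n.
#1 (18,-1): internal coord 18 + (-1)·τ' = +18.414214; +18.414214 ∉ [-0.3, 0.7) → out
#2 (14,-13): internal coord 14 + (-13)·τ' = +19.384776; +19.384776 ∉ [-0.3, 0.7) → out
#3 (-22,-10): internal coord -22 + (-10)·τ' = -17.857864; -17.857864 ∉ [-0.3, 0.7) → out
#4 (1,1): internal coord 1 + (1)·τ' = +0.585786; +0.585786 ∈ [-0.3, 0.7) → IN Λ
#5 (2,5): internal coord 2 + (5)·τ' = -0.071068; -0.071068 ∈ [-0.3, 0.7) → IN Λ
#6 (-5,-12): internal coord -5 + (-12)·τ' = -0.029437; -0.029437 ∈ [-0.3, 0.7) → IN Λ
#7 (17,13): internal coord 17 + (13)·τ' = +11.615224; +11.615224 ∉ [-0.3, 0.7) → out

4, 5, 6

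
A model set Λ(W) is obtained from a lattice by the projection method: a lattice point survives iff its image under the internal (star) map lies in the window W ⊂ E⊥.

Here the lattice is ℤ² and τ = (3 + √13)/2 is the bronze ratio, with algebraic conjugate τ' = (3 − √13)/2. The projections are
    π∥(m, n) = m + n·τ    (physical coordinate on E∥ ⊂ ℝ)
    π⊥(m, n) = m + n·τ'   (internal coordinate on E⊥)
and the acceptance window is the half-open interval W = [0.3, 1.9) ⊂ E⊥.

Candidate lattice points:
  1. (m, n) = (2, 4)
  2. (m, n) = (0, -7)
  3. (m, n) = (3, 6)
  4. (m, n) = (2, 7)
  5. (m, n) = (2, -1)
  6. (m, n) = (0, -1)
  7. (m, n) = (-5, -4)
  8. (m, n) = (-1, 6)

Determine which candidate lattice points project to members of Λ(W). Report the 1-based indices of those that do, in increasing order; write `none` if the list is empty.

τ' = (3−√13)/2 ≈ -0.30278.
candidate 1: (m,n)=(2,4) → π∥ = 2+4·τ ≈ 15.21110, π⊥ = 2+4·τ' ≈ 0.78890 ∈ [0.3, 1.9) ⇒ IN Λ
candidate 2: (m,n)=(0,-7) → π∥ = 0-7·τ ≈ -23.11943, π⊥ = 0-7·τ' ≈ 2.11943 ∉ [0.3, 1.9) ⇒ out
candidate 3: (m,n)=(3,6) → π∥ = 3+6·τ ≈ 22.81665, π⊥ = 3+6·τ' ≈ 1.18335 ∈ [0.3, 1.9) ⇒ IN Λ
candidate 4: (m,n)=(2,7) → π∥ = 2+7·τ ≈ 25.11943, π⊥ = 2+7·τ' ≈ -0.11943 ∉ [0.3, 1.9) ⇒ out
candidate 5: (m,n)=(2,-1) → π∥ = 2-1·τ ≈ -1.30278, π⊥ = 2-1·τ' ≈ 2.30278 ∉ [0.3, 1.9) ⇒ out
candidate 6: (m,n)=(0,-1) → π∥ = 0-1·τ ≈ -3.30278, π⊥ = 0-1·τ' ≈ 0.30278 ∈ [0.3, 1.9) ⇒ IN Λ
candidate 7: (m,n)=(-5,-4) → π∥ = -5-4·τ ≈ -18.21110, π⊥ = -5-4·τ' ≈ -3.78890 ∉ [0.3, 1.9) ⇒ out
candidate 8: (m,n)=(-1,6) → π∥ = -1+6·τ ≈ 18.81665, π⊥ = -1+6·τ' ≈ -2.81665 ∉ [0.3, 1.9) ⇒ out

1, 3, 6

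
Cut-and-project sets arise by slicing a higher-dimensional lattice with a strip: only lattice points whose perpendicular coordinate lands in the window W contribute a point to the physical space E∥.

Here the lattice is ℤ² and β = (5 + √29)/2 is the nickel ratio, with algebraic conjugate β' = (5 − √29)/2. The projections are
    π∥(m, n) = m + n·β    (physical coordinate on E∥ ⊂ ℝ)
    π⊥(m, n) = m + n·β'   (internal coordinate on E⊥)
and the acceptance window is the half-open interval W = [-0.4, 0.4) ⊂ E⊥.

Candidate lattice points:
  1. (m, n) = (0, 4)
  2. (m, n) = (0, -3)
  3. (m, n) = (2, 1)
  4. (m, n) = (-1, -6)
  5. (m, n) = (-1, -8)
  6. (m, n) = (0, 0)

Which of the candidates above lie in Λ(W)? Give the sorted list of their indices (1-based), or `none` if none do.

4, 6

Compute β' = (5−√29)/2 = -0.19258, so π⊥(m,n) = m -0.19258·n.
#1 (0,4): internal coord 0 + (4)·β' = -0.77033; -0.77033 ∉ [-0.4, 0.4) → out
#2 (0,-3): internal coord 0 + (-3)·β' = +0.57775; +0.57775 ∉ [-0.4, 0.4) → out
#3 (2,1): internal coord 2 + (1)·β' = +1.80742; +1.80742 ∉ [-0.4, 0.4) → out
#4 (-1,-6): internal coord -1 + (-6)·β' = +0.15549; +0.15549 ∈ [-0.4, 0.4) → IN Λ
#5 (-1,-8): internal coord -1 + (-8)·β' = +0.54066; +0.54066 ∉ [-0.4, 0.4) → out
#6 (0,0): internal coord 0 + (0)·β' = +0.00000; +0.00000 ∈ [-0.4, 0.4) → IN Λ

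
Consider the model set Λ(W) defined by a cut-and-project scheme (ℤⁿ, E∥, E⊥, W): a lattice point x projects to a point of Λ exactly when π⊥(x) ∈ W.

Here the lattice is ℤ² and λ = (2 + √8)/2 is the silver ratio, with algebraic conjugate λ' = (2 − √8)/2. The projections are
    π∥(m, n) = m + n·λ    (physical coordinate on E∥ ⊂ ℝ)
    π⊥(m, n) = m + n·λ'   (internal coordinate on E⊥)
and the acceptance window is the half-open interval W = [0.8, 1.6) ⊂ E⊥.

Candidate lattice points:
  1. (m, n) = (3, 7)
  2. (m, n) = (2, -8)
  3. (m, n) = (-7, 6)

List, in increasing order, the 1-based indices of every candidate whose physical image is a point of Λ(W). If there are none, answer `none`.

Compute λ' = (2−√8)/2 = -0.4142, so π⊥(m,n) = m -0.4142·n.
#1 (3,7): internal coord 3 + (7)·λ' = +0.1005; +0.1005 ∉ [0.8, 1.6) → out
#2 (2,-8): internal coord 2 + (-8)·λ' = +5.3137; +5.3137 ∉ [0.8, 1.6) → out
#3 (-7,6): internal coord -7 + (6)·λ' = -9.4853; -9.4853 ∉ [0.8, 1.6) → out

none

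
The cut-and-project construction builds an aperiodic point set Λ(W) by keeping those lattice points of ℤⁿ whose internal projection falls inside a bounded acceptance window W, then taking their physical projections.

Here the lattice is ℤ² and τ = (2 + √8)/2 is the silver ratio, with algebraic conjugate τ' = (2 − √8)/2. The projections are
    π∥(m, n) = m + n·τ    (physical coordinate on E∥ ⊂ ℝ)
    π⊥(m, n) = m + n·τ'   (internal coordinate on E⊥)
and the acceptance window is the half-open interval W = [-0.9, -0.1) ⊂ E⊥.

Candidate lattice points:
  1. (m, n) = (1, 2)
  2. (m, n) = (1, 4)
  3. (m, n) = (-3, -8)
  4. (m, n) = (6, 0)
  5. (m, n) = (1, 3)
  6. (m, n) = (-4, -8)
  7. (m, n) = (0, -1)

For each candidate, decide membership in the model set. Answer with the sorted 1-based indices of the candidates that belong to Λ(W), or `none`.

τ' = (2−√8)/2 ≈ -0.4142.
#1 (1,2): internal coord 1 + (2)·τ' = +0.1716; +0.1716 ∉ [-0.9, -0.1) → out
#2 (1,4): internal coord 1 + (4)·τ' = -0.6569; -0.6569 ∈ [-0.9, -0.1) → IN Λ
#3 (-3,-8): internal coord -3 + (-8)·τ' = +0.3137; +0.3137 ∉ [-0.9, -0.1) → out
#4 (6,0): internal coord 6 + (0)·τ' = +6.0000; +6.0000 ∉ [-0.9, -0.1) → out
#5 (1,3): internal coord 1 + (3)·τ' = -0.2426; -0.2426 ∈ [-0.9, -0.1) → IN Λ
#6 (-4,-8): internal coord -4 + (-8)·τ' = -0.6863; -0.6863 ∈ [-0.9, -0.1) → IN Λ
#7 (0,-1): internal coord 0 + (-1)·τ' = +0.4142; +0.4142 ∉ [-0.9, -0.1) → out

2, 5, 6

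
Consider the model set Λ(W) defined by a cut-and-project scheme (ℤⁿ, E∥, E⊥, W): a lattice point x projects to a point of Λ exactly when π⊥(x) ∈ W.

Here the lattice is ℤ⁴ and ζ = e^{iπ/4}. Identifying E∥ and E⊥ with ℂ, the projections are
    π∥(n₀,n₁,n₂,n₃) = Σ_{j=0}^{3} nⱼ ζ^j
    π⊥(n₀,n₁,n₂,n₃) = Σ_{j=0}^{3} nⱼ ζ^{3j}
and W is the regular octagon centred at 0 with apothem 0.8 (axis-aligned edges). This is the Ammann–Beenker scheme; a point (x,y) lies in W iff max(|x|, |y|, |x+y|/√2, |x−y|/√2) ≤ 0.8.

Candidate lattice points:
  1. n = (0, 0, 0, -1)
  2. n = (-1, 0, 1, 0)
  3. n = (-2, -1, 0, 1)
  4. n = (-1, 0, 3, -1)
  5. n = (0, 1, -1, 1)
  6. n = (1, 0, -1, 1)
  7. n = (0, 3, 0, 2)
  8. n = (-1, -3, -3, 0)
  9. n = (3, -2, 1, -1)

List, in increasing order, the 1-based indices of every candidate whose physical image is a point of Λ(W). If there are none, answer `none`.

With ζ = e^{iπ/4} the internal vectors are ζ^0,ζ^3,ζ^6,ζ^9.
candidate 1: n = (0, 0, 0, -1) → π⊥ ≈ (-0.7071, -0.7071); max(|x|,|y|,|x±y|/√2) = 1.0000 > 0.8 ⇒ ∉ W
candidate 2: n = (-1, 0, 1, 0) → π⊥ ≈ (-1.0000, -1.0000); max(|x|,|y|,|x±y|/√2) = 1.4142 > 0.8 ⇒ ∉ W
candidate 3: n = (-2, -1, 0, 1) → π⊥ ≈ (-0.5858, +0.0000); max(|x|,|y|,|x±y|/√2) = 0.5858 ≤ 0.8 ⇒ ∈ W
candidate 4: n = (-1, 0, 3, -1) → π⊥ ≈ (-1.7071, -3.7071); max(|x|,|y|,|x±y|/√2) = 3.8284 > 0.8 ⇒ ∉ W
candidate 5: n = (0, 1, -1, 1) → π⊥ ≈ (+0.0000, +2.4142); max(|x|,|y|,|x±y|/√2) = 2.4142 > 0.8 ⇒ ∉ W
candidate 6: n = (1, 0, -1, 1) → π⊥ ≈ (+1.7071, +1.7071); max(|x|,|y|,|x±y|/√2) = 2.4142 > 0.8 ⇒ ∉ W
candidate 7: n = (0, 3, 0, 2) → π⊥ ≈ (-0.7071, +3.5355); max(|x|,|y|,|x±y|/√2) = 3.5355 > 0.8 ⇒ ∉ W
candidate 8: n = (-1, -3, -3, 0) → π⊥ ≈ (+1.1213, +0.8787); max(|x|,|y|,|x±y|/√2) = 1.4142 > 0.8 ⇒ ∉ W
candidate 9: n = (3, -2, 1, -1) → π⊥ ≈ (+3.7071, -3.1213); max(|x|,|y|,|x±y|/√2) = 4.8284 > 0.8 ⇒ ∉ W

3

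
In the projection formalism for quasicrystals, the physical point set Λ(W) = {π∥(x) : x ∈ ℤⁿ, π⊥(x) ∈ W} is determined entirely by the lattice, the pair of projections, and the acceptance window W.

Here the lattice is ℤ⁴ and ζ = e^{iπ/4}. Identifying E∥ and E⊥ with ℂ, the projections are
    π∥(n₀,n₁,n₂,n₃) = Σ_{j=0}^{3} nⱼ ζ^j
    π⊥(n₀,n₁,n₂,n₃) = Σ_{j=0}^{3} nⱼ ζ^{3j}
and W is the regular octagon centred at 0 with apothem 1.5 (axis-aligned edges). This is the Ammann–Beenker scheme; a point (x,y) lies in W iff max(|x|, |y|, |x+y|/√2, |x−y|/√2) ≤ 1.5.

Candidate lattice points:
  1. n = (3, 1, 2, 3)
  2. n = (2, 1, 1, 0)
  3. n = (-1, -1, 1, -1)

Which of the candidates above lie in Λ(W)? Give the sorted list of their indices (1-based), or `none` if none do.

2

π⊥(n) = n₀ + n₁ζ³ + n₂ζ⁶ + n₃ζ⁹ where ζ = e^{iπ/4}.
#1 (3, 1, 2, 3): internal (4.414214, 0.828427); octagon support 4.414214 vs apothem 1.5 → ∉ W
#2 (2, 1, 1, 0): internal (1.292893, -0.292893); octagon support 1.292893 vs apothem 1.5 → ∈ W
#3 (-1, -1, 1, -1): internal (-1.000000, -2.414214); octagon support 2.414214 vs apothem 1.5 → ∉ W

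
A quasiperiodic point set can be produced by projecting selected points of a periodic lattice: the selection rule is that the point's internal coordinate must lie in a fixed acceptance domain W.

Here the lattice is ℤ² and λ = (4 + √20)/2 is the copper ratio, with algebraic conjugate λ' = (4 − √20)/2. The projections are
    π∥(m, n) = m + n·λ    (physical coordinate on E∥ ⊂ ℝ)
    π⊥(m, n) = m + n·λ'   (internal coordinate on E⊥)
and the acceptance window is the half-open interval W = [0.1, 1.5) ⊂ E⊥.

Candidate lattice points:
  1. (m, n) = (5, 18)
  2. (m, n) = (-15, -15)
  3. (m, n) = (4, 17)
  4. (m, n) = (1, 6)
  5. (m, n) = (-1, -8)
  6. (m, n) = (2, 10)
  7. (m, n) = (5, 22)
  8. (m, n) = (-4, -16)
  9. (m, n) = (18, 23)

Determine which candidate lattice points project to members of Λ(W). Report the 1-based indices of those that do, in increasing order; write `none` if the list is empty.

1, 5

λ' = (4−√20)/2 ≈ -0.2361.
[1] lift (5,18): star map gives 0.7508; window check 0.1 ≤ 0.7508 < 1.5 is true → IN Λ
[2] lift (-15,-15): star map gives -11.4590; window check 0.1 ≤ -11.4590 < 1.5 is false → out
[3] lift (4,17): star map gives -0.0132; window check 0.1 ≤ -0.0132 < 1.5 is false → out
[4] lift (1,6): star map gives -0.4164; window check 0.1 ≤ -0.4164 < 1.5 is false → out
[5] lift (-1,-8): star map gives 0.8885; window check 0.1 ≤ 0.8885 < 1.5 is true → IN Λ
[6] lift (2,10): star map gives -0.3607; window check 0.1 ≤ -0.3607 < 1.5 is false → out
[7] lift (5,22): star map gives -0.1935; window check 0.1 ≤ -0.1935 < 1.5 is false → out
[8] lift (-4,-16): star map gives -0.2229; window check 0.1 ≤ -0.2229 < 1.5 is false → out
[9] lift (18,23): star map gives 12.5704; window check 0.1 ≤ 12.5704 < 1.5 is false → out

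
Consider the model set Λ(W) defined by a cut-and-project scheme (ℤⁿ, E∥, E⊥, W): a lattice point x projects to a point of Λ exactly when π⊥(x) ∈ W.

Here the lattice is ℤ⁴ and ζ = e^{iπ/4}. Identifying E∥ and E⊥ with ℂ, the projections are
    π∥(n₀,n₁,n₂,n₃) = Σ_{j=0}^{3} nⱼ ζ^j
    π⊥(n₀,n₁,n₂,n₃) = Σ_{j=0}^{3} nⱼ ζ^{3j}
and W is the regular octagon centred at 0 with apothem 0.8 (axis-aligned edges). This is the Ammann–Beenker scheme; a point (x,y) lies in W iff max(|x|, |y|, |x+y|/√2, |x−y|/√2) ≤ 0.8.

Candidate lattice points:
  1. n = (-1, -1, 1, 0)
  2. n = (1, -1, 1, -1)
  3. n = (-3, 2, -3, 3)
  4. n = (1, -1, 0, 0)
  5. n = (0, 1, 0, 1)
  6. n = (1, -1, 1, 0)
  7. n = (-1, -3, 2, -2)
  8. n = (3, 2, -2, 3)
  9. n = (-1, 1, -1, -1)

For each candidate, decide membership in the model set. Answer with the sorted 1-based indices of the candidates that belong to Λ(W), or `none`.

π⊥(n) = n₀ + n₁ζ³ + n₂ζ⁶ + n₃ζ⁹ where ζ = e^{iπ/4}.
#1 (-1, -1, 1, 0): internal (-0.292893, -1.707107); octagon support 1.707107 vs apothem 0.8 → ∉ W
#2 (1, -1, 1, -1): internal (1.000000, -2.414214); octagon support 2.414214 vs apothem 0.8 → ∉ W
#3 (-3, 2, -3, 3): internal (-2.292893, 6.535534); octagon support 6.535534 vs apothem 0.8 → ∉ W
#4 (1, -1, 0, 0): internal (1.707107, -0.707107); octagon support 1.707107 vs apothem 0.8 → ∉ W
#5 (0, 1, 0, 1): internal (0.000000, 1.414214); octagon support 1.414214 vs apothem 0.8 → ∉ W
#6 (1, -1, 1, 0): internal (1.707107, -1.707107); octagon support 2.414214 vs apothem 0.8 → ∉ W
#7 (-1, -3, 2, -2): internal (-0.292893, -5.535534); octagon support 5.535534 vs apothem 0.8 → ∉ W
#8 (3, 2, -2, 3): internal (3.707107, 5.535534); octagon support 6.535534 vs apothem 0.8 → ∉ W
#9 (-1, 1, -1, -1): internal (-2.414214, 1.000000); octagon support 2.414214 vs apothem 0.8 → ∉ W

none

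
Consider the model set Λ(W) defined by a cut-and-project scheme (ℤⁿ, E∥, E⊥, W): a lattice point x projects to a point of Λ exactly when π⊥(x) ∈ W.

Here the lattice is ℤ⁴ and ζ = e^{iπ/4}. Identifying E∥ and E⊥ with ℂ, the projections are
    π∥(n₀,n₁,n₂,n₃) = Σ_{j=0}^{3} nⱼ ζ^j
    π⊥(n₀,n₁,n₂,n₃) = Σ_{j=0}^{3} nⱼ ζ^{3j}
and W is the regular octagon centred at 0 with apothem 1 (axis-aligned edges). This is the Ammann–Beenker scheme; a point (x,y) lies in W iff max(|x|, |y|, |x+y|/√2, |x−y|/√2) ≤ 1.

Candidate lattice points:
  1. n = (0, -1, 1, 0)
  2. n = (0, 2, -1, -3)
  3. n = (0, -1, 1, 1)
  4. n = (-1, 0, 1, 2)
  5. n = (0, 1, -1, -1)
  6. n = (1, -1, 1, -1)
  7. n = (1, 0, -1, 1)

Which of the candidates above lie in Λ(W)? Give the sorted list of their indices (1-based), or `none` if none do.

Internal map: ζ^{3j} for j=0..3 gives (1,0), (−√2/2,√2/2), (0,−1), (√2/2,√2/2).
#1 (0, -1, 1, 0): internal (0.70711, -1.70711); octagon support 1.70711 vs apothem 1 → ∉ W
#2 (0, 2, -1, -3): internal (-3.53553, 0.29289); octagon support 3.53553 vs apothem 1 → ∉ W
#3 (0, -1, 1, 1): internal (1.41421, -1.00000); octagon support 1.70711 vs apothem 1 → ∉ W
#4 (-1, 0, 1, 2): internal (0.41421, 0.41421); octagon support 0.58579 vs apothem 1 → ∈ W
#5 (0, 1, -1, -1): internal (-1.41421, 1.00000); octagon support 1.70711 vs apothem 1 → ∉ W
#6 (1, -1, 1, -1): internal (1.00000, -2.41421); octagon support 2.41421 vs apothem 1 → ∉ W
#7 (1, 0, -1, 1): internal (1.70711, 1.70711); octagon support 2.41421 vs apothem 1 → ∉ W

4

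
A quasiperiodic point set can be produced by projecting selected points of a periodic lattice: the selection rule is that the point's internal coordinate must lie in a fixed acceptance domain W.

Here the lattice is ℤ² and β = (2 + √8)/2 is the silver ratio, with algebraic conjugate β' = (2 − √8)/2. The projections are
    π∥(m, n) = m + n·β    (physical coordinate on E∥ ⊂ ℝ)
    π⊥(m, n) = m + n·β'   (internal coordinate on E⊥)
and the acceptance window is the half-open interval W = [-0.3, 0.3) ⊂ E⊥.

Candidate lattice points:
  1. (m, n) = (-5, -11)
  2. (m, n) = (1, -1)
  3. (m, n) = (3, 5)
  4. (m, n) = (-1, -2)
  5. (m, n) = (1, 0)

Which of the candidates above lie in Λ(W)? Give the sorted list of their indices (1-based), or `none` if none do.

β' = (2−√8)/2 ≈ -0.41421.
#1 (-5,-11): internal coord -5 + (-11)·β' = -0.44365; -0.44365 ∉ [-0.3, 0.3) → out
#2 (1,-1): internal coord 1 + (-1)·β' = +1.41421; +1.41421 ∉ [-0.3, 0.3) → out
#3 (3,5): internal coord 3 + (5)·β' = +0.92893; +0.92893 ∉ [-0.3, 0.3) → out
#4 (-1,-2): internal coord -1 + (-2)·β' = -0.17157; -0.17157 ∈ [-0.3, 0.3) → IN Λ
#5 (1,0): internal coord 1 + (0)·β' = +1.00000; +1.00000 ∉ [-0.3, 0.3) → out

4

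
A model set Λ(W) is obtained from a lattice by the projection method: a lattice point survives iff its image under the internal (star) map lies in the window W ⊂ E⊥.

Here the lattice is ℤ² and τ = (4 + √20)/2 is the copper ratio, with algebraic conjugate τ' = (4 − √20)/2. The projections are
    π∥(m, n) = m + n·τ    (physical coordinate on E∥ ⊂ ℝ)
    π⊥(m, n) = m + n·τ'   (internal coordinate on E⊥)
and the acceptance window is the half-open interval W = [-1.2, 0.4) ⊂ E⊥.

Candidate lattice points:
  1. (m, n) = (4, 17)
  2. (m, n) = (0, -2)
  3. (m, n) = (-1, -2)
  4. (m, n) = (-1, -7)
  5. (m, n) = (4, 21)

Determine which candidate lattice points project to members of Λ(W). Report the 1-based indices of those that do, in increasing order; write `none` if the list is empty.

Compute τ' = (4−√20)/2 = -0.2361, so π⊥(m,n) = m -0.2361·n.
candidate 1: (m,n)=(4,17) → π∥ = 4+17·τ ≈ 76.0132, π⊥ = 4+17·τ' ≈ -0.0132 ∈ [-1.2, 0.4) ⇒ IN Λ
candidate 2: (m,n)=(0,-2) → π∥ = 0-2·τ ≈ -8.4721, π⊥ = 0-2·τ' ≈ 0.4721 ∉ [-1.2, 0.4) ⇒ out
candidate 3: (m,n)=(-1,-2) → π∥ = -1-2·τ ≈ -9.4721, π⊥ = -1-2·τ' ≈ -0.5279 ∈ [-1.2, 0.4) ⇒ IN Λ
candidate 4: (m,n)=(-1,-7) → π∥ = -1-7·τ ≈ -30.6525, π⊥ = -1-7·τ' ≈ 0.6525 ∉ [-1.2, 0.4) ⇒ out
candidate 5: (m,n)=(4,21) → π∥ = 4+21·τ ≈ 92.9574, π⊥ = 4+21·τ' ≈ -0.9574 ∈ [-1.2, 0.4) ⇒ IN Λ

1, 3, 5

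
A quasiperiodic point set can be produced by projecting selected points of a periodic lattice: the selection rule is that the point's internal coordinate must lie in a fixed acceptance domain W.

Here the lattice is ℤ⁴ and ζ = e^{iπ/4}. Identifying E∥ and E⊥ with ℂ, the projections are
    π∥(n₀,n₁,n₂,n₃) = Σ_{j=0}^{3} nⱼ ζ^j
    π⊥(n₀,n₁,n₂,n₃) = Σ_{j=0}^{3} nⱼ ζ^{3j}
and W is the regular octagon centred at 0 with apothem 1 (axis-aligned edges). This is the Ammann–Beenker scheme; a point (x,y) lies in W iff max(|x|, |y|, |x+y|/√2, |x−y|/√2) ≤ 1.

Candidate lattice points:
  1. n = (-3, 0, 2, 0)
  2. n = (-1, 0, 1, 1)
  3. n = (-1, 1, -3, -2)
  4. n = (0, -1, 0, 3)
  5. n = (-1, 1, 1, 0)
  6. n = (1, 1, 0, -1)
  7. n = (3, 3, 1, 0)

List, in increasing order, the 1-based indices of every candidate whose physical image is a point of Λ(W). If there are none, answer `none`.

2, 6

π⊥(n) = n₀ + n₁ζ³ + n₂ζ⁶ + n₃ζ⁹ where ζ = e^{iπ/4}.
candidate 1: n = (-3, 0, 2, 0) → π⊥ ≈ (-3.00000, -2.00000); max(|x|,|y|,|x±y|/√2) = 3.53553 > 1 ⇒ ∉ W
candidate 2: n = (-1, 0, 1, 1) → π⊥ ≈ (-0.29289, -0.29289); max(|x|,|y|,|x±y|/√2) = 0.41421 ≤ 1 ⇒ ∈ W
candidate 3: n = (-1, 1, -3, -2) → π⊥ ≈ (-3.12132, +2.29289); max(|x|,|y|,|x±y|/√2) = 3.82843 > 1 ⇒ ∉ W
candidate 4: n = (0, -1, 0, 3) → π⊥ ≈ (+2.82843, +1.41421); max(|x|,|y|,|x±y|/√2) = 3.00000 > 1 ⇒ ∉ W
candidate 5: n = (-1, 1, 1, 0) → π⊥ ≈ (-1.70711, -0.29289); max(|x|,|y|,|x±y|/√2) = 1.70711 > 1 ⇒ ∉ W
candidate 6: n = (1, 1, 0, -1) → π⊥ ≈ (-0.41421, +0.00000); max(|x|,|y|,|x±y|/√2) = 0.41421 ≤ 1 ⇒ ∈ W
candidate 7: n = (3, 3, 1, 0) → π⊥ ≈ (+0.87868, +1.12132); max(|x|,|y|,|x±y|/√2) = 1.41421 > 1 ⇒ ∉ W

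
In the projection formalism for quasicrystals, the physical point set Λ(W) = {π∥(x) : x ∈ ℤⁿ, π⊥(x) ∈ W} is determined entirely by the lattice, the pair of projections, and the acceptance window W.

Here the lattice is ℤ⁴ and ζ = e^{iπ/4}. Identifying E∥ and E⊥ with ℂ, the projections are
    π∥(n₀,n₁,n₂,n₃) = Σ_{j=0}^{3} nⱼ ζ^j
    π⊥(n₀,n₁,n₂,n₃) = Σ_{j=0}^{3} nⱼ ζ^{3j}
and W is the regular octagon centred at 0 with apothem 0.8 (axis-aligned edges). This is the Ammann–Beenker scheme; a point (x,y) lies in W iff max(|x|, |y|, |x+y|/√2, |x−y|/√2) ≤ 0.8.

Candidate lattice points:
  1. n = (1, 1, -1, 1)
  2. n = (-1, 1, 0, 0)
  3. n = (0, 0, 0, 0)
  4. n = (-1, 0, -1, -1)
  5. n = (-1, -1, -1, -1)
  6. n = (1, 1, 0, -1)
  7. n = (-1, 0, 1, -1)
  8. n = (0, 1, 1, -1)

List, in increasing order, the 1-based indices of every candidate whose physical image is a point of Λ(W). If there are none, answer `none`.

3, 6

With ζ = e^{iπ/4} the internal vectors are ζ^0,ζ^3,ζ^6,ζ^9.
#1 (1, 1, -1, 1): internal (1.00000, 2.41421); octagon support 2.41421 vs apothem 0.8 → ∉ W
#2 (-1, 1, 0, 0): internal (-1.70711, 0.70711); octagon support 1.70711 vs apothem 0.8 → ∉ W
#3 (0, 0, 0, 0): internal (0.00000, 0.00000); octagon support 0.00000 vs apothem 0.8 → ∈ W
#4 (-1, 0, -1, -1): internal (-1.70711, 0.29289); octagon support 1.70711 vs apothem 0.8 → ∉ W
#5 (-1, -1, -1, -1): internal (-1.00000, -0.41421); octagon support 1.00000 vs apothem 0.8 → ∉ W
#6 (1, 1, 0, -1): internal (-0.41421, 0.00000); octagon support 0.41421 vs apothem 0.8 → ∈ W
#7 (-1, 0, 1, -1): internal (-1.70711, -1.70711); octagon support 2.41421 vs apothem 0.8 → ∉ W
#8 (0, 1, 1, -1): internal (-1.41421, -1.00000); octagon support 1.70711 vs apothem 0.8 → ∉ W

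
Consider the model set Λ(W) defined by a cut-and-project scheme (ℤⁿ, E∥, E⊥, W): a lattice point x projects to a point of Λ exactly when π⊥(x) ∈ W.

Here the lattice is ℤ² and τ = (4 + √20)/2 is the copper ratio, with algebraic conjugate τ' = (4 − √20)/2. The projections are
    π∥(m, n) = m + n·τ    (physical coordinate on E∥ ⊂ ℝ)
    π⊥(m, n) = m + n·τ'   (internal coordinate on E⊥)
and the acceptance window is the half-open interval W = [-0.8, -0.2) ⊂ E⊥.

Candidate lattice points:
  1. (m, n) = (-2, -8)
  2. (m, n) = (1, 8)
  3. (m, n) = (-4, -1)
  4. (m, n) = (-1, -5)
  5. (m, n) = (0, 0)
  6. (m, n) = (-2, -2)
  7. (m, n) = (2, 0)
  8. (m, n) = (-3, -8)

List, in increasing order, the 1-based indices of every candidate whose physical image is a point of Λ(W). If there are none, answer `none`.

none

τ' = (4−√20)/2 ≈ -0.2361.
candidate 1: (m,n)=(-2,-8) → π∥ = -2-8·τ ≈ -35.8885, π⊥ = -2-8·τ' ≈ -0.1115 ∉ [-0.8, -0.2) ⇒ out
candidate 2: (m,n)=(1,8) → π∥ = 1+8·τ ≈ 34.8885, π⊥ = 1+8·τ' ≈ -0.8885 ∉ [-0.8, -0.2) ⇒ out
candidate 3: (m,n)=(-4,-1) → π∥ = -4-1·τ ≈ -8.2361, π⊥ = -4-1·τ' ≈ -3.7639 ∉ [-0.8, -0.2) ⇒ out
candidate 4: (m,n)=(-1,-5) → π∥ = -1-5·τ ≈ -22.1803, π⊥ = -1-5·τ' ≈ 0.1803 ∉ [-0.8, -0.2) ⇒ out
candidate 5: (m,n)=(0,0) → π∥ = 0+0·τ ≈ 0.0000, π⊥ = 0+0·τ' ≈ 0.0000 ∉ [-0.8, -0.2) ⇒ out
candidate 6: (m,n)=(-2,-2) → π∥ = -2-2·τ ≈ -10.4721, π⊥ = -2-2·τ' ≈ -1.5279 ∉ [-0.8, -0.2) ⇒ out
candidate 7: (m,n)=(2,0) → π∥ = 2+0·τ ≈ 2.0000, π⊥ = 2+0·τ' ≈ 2.0000 ∉ [-0.8, -0.2) ⇒ out
candidate 8: (m,n)=(-3,-8) → π∥ = -3-8·τ ≈ -36.8885, π⊥ = -3-8·τ' ≈ -1.1115 ∉ [-0.8, -0.2) ⇒ out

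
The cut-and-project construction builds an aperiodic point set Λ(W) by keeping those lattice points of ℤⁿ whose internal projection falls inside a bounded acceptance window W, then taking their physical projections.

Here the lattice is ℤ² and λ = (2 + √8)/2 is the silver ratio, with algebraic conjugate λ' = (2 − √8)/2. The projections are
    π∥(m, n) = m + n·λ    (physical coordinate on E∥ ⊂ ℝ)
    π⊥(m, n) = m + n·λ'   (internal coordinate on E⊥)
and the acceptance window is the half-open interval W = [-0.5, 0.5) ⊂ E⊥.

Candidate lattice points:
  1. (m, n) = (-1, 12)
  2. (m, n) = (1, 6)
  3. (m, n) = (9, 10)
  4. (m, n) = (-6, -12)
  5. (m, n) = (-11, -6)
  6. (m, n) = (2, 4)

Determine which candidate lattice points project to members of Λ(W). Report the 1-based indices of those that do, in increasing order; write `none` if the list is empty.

Numerically λ ≈ 2.41421 and λ' = −1/λ ≈ -0.41421.
candidate 1: (m,n)=(-1,12) → π∥ = -1+12·λ ≈ 27.97056, π⊥ = -1+12·λ' ≈ -5.97056 ∉ [-0.5, 0.5) ⇒ out
candidate 2: (m,n)=(1,6) → π∥ = 1+6·λ ≈ 15.48528, π⊥ = 1+6·λ' ≈ -1.48528 ∉ [-0.5, 0.5) ⇒ out
candidate 3: (m,n)=(9,10) → π∥ = 9+10·λ ≈ 33.14214, π⊥ = 9+10·λ' ≈ 4.85786 ∉ [-0.5, 0.5) ⇒ out
candidate 4: (m,n)=(-6,-12) → π∥ = -6-12·λ ≈ -34.97056, π⊥ = -6-12·λ' ≈ -1.02944 ∉ [-0.5, 0.5) ⇒ out
candidate 5: (m,n)=(-11,-6) → π∥ = -11-6·λ ≈ -25.48528, π⊥ = -11-6·λ' ≈ -8.51472 ∉ [-0.5, 0.5) ⇒ out
candidate 6: (m,n)=(2,4) → π∥ = 2+4·λ ≈ 11.65685, π⊥ = 2+4·λ' ≈ 0.34315 ∈ [-0.5, 0.5) ⇒ IN Λ

6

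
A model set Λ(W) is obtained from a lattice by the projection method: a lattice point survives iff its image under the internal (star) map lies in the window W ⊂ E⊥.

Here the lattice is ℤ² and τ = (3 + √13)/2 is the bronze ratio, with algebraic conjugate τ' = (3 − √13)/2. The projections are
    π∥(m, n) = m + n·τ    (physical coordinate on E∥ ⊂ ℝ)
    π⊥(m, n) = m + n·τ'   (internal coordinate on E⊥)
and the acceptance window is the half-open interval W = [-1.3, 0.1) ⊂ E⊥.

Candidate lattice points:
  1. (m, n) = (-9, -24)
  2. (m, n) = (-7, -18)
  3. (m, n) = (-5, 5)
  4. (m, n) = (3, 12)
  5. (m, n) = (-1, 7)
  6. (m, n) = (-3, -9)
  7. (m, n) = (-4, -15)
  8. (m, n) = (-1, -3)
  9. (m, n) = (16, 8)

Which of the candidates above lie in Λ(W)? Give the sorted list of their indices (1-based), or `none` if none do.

4, 6, 8

Compute τ' = (3−√13)/2 = -0.3028, so π⊥(m,n) = m -0.3028·n.
[1] lift (-9,-24): star map gives -1.7334; window check -1.3 ≤ -1.7334 < 0.1 is false → out
[2] lift (-7,-18): star map gives -1.5500; window check -1.3 ≤ -1.5500 < 0.1 is false → out
[3] lift (-5,5): star map gives -6.5139; window check -1.3 ≤ -6.5139 < 0.1 is false → out
[4] lift (3,12): star map gives -0.6333; window check -1.3 ≤ -0.6333 < 0.1 is true → IN Λ
[5] lift (-1,7): star map gives -3.1194; window check -1.3 ≤ -3.1194 < 0.1 is false → out
[6] lift (-3,-9): star map gives -0.2750; window check -1.3 ≤ -0.2750 < 0.1 is true → IN Λ
[7] lift (-4,-15): star map gives 0.5416; window check -1.3 ≤ 0.5416 < 0.1 is false → out
[8] lift (-1,-3): star map gives -0.0917; window check -1.3 ≤ -0.0917 < 0.1 is true → IN Λ
[9] lift (16,8): star map gives 13.5778; window check -1.3 ≤ 13.5778 < 0.1 is false → out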